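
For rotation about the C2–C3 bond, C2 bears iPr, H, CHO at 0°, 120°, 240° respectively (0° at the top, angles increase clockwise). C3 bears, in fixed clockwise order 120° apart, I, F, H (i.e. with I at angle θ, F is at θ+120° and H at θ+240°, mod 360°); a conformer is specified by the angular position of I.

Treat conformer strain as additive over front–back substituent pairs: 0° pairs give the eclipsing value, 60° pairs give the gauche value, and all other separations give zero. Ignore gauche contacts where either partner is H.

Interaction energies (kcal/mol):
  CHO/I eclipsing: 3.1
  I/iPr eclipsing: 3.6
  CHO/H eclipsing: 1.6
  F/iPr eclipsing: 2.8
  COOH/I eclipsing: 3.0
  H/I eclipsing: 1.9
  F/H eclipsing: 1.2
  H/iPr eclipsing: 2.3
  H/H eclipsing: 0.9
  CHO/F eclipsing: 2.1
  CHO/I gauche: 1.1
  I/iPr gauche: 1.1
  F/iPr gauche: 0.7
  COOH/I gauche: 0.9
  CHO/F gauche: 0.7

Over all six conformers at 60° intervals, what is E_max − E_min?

5.0 kcal/mol

I at 0° (eclipsed): iPr–I eclipsed, H–F eclipsed, CHO–H eclipsed; 3.6 + 1.2 + 1.6 = 6.4 kcal/mol.
I at 60° (staggered): iPr–I gauche, CHO–F gauche; 1.1 + 0.7 = 1.8 kcal/mol.
I at 120° (eclipsed): iPr–H eclipsed, H–I eclipsed, CHO–F eclipsed; 2.3 + 1.9 + 2.1 = 6.3 kcal/mol.
I at 180° (staggered): iPr–F gauche, CHO–I gauche, CHO–F gauche; 0.7 + 1.1 + 0.7 = 2.5 kcal/mol.
I at 240° (eclipsed): iPr–F eclipsed, H–H eclipsed, CHO–I eclipsed; 2.8 + 0.9 + 3.1 = 6.8 kcal/mol.
I at 300° (staggered): iPr–I gauche, iPr–F gauche, CHO–I gauche; 1.1 + 0.7 + 1.1 = 2.9 kcal/mol.
Max at 240° (6.8 kcal/mol), min at 60° (1.8 kcal/mol); barrier = 5.0 kcal/mol.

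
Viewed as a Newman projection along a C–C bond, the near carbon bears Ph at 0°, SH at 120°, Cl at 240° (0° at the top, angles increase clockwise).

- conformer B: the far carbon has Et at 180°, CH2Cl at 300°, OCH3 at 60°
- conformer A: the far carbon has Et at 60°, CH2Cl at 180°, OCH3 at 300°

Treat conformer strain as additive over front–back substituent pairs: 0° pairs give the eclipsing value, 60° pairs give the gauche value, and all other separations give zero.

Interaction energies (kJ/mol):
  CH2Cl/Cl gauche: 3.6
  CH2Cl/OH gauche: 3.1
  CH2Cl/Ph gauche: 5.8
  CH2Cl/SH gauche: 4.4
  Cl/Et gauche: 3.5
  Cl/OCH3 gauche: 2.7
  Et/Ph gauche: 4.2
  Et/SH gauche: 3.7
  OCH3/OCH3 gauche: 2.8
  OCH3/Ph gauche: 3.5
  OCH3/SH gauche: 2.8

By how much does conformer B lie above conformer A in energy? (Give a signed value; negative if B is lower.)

+0.8 kJ/mol

B (staggered): Ph(0°)/CH2Cl(300°) gauche 5.8; Ph(0°)/OCH3(60°) gauche 3.5; SH(120°)/Et(180°) gauche 3.7; SH(120°)/OCH3(60°) gauche 2.8; Cl(240°)/Et(180°) gauche 3.5; Cl(240°)/CH2Cl(300°) gauche 3.6 → 22.9 kJ/mol.
A (staggered): Ph(0°)/Et(60°) gauche 4.2; Ph(0°)/OCH3(300°) gauche 3.5; SH(120°)/Et(60°) gauche 3.7; SH(120°)/CH2Cl(180°) gauche 4.4; Cl(240°)/CH2Cl(180°) gauche 3.6; Cl(240°)/OCH3(300°) gauche 2.7 → 22.1 kJ/mol.
E(B) − E(A) = 22.9 − 22.1 = +0.8 kJ/mol.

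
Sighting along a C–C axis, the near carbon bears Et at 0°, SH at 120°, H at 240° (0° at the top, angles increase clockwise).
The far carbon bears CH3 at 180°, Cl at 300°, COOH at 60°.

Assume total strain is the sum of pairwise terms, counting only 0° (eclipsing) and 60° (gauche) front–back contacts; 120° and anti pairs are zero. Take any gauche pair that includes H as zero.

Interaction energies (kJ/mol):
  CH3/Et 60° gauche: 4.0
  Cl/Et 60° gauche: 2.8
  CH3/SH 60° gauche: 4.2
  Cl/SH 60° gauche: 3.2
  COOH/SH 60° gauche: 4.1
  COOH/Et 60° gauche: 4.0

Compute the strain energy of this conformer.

15.1 kJ/mol

This conformer (staggered): Et–Cl gauche, Et–COOH gauche, SH–CH3 gauche, SH–COOH gauche; 2.8 + 4.0 + 4.2 + 4.1 = 15.1 kJ/mol.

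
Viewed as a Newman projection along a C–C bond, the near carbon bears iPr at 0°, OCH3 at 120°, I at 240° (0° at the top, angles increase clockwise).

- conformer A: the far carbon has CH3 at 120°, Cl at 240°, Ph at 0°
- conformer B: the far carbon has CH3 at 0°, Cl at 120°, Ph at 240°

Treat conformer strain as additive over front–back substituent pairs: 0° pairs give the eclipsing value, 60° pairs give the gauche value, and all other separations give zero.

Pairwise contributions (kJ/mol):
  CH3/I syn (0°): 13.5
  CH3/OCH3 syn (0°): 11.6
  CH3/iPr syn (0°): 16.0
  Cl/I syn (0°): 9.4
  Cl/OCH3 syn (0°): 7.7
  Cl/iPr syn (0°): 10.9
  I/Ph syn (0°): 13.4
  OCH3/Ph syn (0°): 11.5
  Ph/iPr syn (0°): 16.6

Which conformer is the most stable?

B

A (eclipsed): iPr(0°)/Ph(0°) eclipsed 16.6; OCH3(120°)/CH3(120°) eclipsed 11.6; I(240°)/Cl(240°) eclipsed 9.4 → 37.6 kJ/mol.
B (eclipsed): iPr(0°)/CH3(0°) eclipsed 16.0; OCH3(120°)/Cl(120°) eclipsed 7.7; I(240°)/Ph(240°) eclipsed 13.4 → 37.1 kJ/mol.
B has the lowest total (37.1 kJ/mol).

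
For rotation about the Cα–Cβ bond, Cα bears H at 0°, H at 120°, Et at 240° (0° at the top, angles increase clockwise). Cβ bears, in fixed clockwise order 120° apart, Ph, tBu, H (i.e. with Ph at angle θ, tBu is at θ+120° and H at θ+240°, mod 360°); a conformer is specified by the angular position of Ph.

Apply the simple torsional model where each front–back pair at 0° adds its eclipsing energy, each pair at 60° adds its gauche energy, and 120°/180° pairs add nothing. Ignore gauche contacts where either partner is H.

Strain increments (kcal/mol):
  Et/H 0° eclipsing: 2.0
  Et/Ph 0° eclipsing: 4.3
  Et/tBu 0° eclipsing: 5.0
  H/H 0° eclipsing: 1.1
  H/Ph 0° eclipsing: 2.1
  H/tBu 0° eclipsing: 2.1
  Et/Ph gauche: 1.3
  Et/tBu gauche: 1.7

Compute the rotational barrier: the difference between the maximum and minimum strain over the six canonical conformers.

Ph at 0° (eclipsed): H(0°)/Ph(0°) eclipsed 2.1; H(120°)/tBu(120°) eclipsed 2.1; Et(240°)/H(240°) eclipsed 2.0 → 6.2 kcal/mol.
Ph at 60° (staggered): Et(240°)/tBu(180°) gauche 1.7 → 1.7 kcal/mol.
Ph at 120° (eclipsed): H(0°)/H(0°) eclipsed 1.1; H(120°)/Ph(120°) eclipsed 2.1; Et(240°)/tBu(240°) eclipsed 5.0 → 8.2 kcal/mol.
Ph at 180° (staggered): Et(240°)/Ph(180°) gauche 1.3; Et(240°)/tBu(300°) gauche 1.7 → 3.0 kcal/mol.
Ph at 240° (eclipsed): H(0°)/tBu(0°) eclipsed 2.1; H(120°)/H(120°) eclipsed 1.1; Et(240°)/Ph(240°) eclipsed 4.3 → 7.5 kcal/mol.
Ph at 300° (staggered): Et(240°)/Ph(300°) gauche 1.3 → 1.3 kcal/mol.
Max at 120° (8.2 kcal/mol), min at 300° (1.3 kcal/mol); barrier = 6.9 kcal/mol.

6.9 kcal/mol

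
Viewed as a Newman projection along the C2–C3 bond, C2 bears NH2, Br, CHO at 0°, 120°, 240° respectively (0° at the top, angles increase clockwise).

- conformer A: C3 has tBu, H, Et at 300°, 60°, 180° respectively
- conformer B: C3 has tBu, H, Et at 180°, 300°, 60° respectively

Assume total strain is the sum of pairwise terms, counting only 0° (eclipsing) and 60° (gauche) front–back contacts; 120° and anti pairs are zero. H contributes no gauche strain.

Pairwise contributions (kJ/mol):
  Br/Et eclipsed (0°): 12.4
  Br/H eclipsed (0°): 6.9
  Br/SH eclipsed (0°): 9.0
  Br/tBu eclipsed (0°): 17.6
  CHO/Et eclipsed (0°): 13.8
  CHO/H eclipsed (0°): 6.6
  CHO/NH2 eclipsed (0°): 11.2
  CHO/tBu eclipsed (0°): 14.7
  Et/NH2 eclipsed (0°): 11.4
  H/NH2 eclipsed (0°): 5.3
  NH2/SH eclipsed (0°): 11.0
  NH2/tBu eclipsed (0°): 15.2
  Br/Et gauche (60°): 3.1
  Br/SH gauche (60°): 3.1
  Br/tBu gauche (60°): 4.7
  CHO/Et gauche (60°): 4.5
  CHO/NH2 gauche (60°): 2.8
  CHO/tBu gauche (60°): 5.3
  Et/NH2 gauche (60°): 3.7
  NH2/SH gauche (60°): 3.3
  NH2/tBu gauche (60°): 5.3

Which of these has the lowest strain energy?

A (staggered): NH2(0°)/tBu(300°) gauche 5.3; Br(120°)/Et(180°) gauche 3.1; CHO(240°)/tBu(300°) gauche 5.3; CHO(240°)/Et(180°) gauche 4.5 → 18.2 kJ/mol.
B (staggered): NH2(0°)/Et(60°) gauche 3.7; Br(120°)/tBu(180°) gauche 4.7; Br(120°)/Et(60°) gauche 3.1; CHO(240°)/tBu(180°) gauche 5.3 → 16.8 kJ/mol.
B has the lowest total (16.8 kJ/mol).

B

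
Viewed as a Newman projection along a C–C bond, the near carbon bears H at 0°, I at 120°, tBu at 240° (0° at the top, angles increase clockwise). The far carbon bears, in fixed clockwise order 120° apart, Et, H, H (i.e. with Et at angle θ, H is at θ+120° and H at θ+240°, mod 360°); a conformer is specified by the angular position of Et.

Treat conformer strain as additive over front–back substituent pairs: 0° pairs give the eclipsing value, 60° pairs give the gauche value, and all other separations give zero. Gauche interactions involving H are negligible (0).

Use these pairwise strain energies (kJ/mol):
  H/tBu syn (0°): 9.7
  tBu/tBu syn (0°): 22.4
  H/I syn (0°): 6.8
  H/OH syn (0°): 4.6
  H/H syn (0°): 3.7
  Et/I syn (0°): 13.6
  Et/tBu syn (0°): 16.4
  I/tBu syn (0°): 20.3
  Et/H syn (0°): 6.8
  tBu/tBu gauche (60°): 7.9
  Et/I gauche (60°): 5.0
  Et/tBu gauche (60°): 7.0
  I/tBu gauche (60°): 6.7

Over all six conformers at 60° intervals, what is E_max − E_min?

22.0 kJ/mol

Et at 0° (eclipsed): H–Et eclipsed, I–H eclipsed, tBu–H eclipsed; 6.8 + 6.8 + 9.7 = 23.3 kJ/mol.
Et at 60° (staggered): I–Et gauche; 5.0 = 5.0 kJ/mol.
Et at 120° (eclipsed): H–H eclipsed, I–Et eclipsed, tBu–H eclipsed; 3.7 + 13.6 + 9.7 = 27.0 kJ/mol.
Et at 180° (staggered): I–Et gauche, tBu–Et gauche; 5.0 + 7.0 = 12.0 kJ/mol.
Et at 240° (eclipsed): H–H eclipsed, I–H eclipsed, tBu–Et eclipsed; 3.7 + 6.8 + 16.4 = 26.9 kJ/mol.
Et at 300° (staggered): tBu–Et gauche; 7.0 = 7.0 kJ/mol.
Max at 120° (27.0 kJ/mol), min at 60° (5.0 kJ/mol); barrier = 22.0 kJ/mol.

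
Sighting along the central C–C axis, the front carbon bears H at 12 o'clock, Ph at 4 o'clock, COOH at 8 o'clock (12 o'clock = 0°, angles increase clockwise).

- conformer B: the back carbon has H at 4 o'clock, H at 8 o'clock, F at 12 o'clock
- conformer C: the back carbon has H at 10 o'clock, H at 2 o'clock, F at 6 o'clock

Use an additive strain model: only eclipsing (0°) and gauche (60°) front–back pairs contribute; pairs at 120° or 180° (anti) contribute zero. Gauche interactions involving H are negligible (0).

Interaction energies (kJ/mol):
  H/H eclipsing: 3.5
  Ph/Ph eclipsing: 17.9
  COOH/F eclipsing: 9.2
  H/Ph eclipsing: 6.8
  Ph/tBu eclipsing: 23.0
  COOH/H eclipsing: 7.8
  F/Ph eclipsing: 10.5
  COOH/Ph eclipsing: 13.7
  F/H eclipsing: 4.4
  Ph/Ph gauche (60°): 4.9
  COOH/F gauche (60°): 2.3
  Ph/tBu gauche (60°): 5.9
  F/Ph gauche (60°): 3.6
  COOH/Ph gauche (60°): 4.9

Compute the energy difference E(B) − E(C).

+13.1 kJ/mol

B is eclipsed. H at 0° is eclipsed with F at 0° (4.4); Ph at 120° is eclipsed with H at 120° (6.8); COOH at 240° is eclipsed with H at 240° (7.8). Total 19.0 kJ/mol.
C is staggered. Ph at 120° is gauche with F at 180° (3.6); COOH at 240° is gauche with F at 180° (2.3). Total 5.9 kJ/mol.
E(B) − E(C) = 19.0 − 5.9 = +13.1 kJ/mol.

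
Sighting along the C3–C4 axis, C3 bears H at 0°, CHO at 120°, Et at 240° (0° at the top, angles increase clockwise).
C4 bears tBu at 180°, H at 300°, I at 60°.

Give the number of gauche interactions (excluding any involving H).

3

Non-H gauche pairs: CHO(120°)/tBu(180°); CHO(120°)/I(60°); Et(240°)/tBu(180°) — 3 interactions.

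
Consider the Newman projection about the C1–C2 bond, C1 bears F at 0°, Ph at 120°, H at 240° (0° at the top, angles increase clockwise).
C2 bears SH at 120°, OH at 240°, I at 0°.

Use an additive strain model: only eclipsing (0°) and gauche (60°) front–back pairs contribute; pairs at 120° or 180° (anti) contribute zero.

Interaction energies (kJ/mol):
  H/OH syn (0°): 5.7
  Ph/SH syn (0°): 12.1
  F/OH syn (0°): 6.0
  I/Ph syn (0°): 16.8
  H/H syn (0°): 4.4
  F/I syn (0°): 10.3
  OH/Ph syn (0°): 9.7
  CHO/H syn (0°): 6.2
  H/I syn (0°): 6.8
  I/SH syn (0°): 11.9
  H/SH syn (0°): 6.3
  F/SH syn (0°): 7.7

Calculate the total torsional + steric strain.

This conformer (eclipsed): F(0°)/I(0°) eclipsed 10.3; Ph(120°)/SH(120°) eclipsed 12.1; H(240°)/OH(240°) eclipsed 5.7 → 28.1 kJ/mol.

28.1 kJ/mol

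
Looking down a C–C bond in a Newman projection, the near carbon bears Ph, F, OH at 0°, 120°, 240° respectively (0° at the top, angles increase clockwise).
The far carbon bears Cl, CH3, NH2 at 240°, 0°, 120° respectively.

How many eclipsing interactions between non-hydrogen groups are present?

3

Non-H eclipsing pairs: Ph(0°)/CH3(0°); F(120°)/NH2(120°); OH(240°)/Cl(240°) — 3 interactions.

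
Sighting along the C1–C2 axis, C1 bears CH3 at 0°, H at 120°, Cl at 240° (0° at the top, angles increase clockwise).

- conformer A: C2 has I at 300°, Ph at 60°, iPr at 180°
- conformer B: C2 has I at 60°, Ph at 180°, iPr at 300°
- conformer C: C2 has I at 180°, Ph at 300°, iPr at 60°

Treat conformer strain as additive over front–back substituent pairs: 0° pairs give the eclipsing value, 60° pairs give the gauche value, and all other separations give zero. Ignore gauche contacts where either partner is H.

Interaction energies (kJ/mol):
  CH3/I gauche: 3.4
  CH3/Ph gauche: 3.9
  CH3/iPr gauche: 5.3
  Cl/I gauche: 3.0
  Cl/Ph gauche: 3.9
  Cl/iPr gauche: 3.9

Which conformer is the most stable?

A

A (staggered): CH3–I gauche, CH3–Ph gauche, Cl–I gauche, Cl–iPr gauche; 3.4 + 3.9 + 3.0 + 3.9 = 14.2 kJ/mol.
B (staggered): CH3–I gauche, CH3–iPr gauche, Cl–Ph gauche, Cl–iPr gauche; 3.4 + 5.3 + 3.9 + 3.9 = 16.5 kJ/mol.
C (staggered): CH3–Ph gauche, CH3–iPr gauche, Cl–I gauche, Cl–Ph gauche; 3.9 + 5.3 + 3.0 + 3.9 = 16.1 kJ/mol.
A has the lowest total (14.2 kJ/mol).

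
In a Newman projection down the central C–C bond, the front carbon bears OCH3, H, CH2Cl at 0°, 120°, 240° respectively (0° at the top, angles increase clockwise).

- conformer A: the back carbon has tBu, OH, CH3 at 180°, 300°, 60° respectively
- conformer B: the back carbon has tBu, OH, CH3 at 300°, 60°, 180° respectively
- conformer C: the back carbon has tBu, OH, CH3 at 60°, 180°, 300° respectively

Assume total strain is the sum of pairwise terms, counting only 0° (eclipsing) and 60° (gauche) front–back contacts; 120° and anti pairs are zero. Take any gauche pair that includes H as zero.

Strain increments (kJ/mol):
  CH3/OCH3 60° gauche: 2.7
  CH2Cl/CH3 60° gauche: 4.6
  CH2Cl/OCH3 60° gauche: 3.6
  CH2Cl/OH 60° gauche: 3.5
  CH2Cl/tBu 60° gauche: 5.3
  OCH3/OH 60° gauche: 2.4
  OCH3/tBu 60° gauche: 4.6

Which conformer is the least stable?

B

A is staggered. OCH3 at 0° is gauche with OH at 300° (2.4); OCH3 at 0° is gauche with CH3 at 60° (2.7); CH2Cl at 240° is gauche with tBu at 180° (5.3); CH2Cl at 240° is gauche with OH at 300° (3.5). Total 13.9 kJ/mol.
B is staggered. OCH3 at 0° is gauche with tBu at 300° (4.6); OCH3 at 0° is gauche with OH at 60° (2.4); CH2Cl at 240° is gauche with tBu at 300° (5.3); CH2Cl at 240° is gauche with CH3 at 180° (4.6). Total 16.9 kJ/mol.
C is staggered. OCH3 at 0° is gauche with tBu at 60° (4.6); OCH3 at 0° is gauche with CH3 at 300° (2.7); CH2Cl at 240° is gauche with OH at 180° (3.5); CH2Cl at 240° is gauche with CH3 at 300° (4.6). Total 15.4 kJ/mol.
B has the highest total (16.9 kJ/mol).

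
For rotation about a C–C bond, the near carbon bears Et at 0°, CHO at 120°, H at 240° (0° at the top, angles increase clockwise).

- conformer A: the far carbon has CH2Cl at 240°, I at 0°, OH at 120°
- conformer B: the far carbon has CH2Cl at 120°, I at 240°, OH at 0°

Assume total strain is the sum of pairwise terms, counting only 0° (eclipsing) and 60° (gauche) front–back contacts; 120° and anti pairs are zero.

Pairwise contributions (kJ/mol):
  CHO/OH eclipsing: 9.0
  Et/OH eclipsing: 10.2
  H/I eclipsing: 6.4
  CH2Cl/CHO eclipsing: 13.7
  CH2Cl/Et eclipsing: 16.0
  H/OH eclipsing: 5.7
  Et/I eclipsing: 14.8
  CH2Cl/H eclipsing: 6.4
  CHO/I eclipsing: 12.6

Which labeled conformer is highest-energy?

B

A is eclipsed. Et at 0° is eclipsed with I at 0° (14.8); CHO at 120° is eclipsed with OH at 120° (9.0); H at 240° is eclipsed with CH2Cl at 240° (6.4). Total 30.2 kJ/mol.
B is eclipsed. Et at 0° is eclipsed with OH at 0° (10.2); CHO at 120° is eclipsed with CH2Cl at 120° (13.7); H at 240° is eclipsed with I at 240° (6.4). Total 30.3 kJ/mol.
B has the highest total (30.3 kJ/mol).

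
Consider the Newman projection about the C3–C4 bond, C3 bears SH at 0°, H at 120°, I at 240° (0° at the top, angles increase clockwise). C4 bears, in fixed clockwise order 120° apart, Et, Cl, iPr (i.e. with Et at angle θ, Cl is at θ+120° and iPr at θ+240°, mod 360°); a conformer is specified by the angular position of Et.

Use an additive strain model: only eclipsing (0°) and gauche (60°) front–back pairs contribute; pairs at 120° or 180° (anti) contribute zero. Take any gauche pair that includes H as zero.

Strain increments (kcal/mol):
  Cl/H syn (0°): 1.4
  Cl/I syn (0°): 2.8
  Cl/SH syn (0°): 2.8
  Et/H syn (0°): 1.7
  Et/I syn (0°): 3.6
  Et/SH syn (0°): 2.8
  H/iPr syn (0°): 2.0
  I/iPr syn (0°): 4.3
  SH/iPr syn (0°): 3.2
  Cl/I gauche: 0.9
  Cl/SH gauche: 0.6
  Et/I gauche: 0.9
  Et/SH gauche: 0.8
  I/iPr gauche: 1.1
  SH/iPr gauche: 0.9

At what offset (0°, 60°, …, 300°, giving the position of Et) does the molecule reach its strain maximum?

0°

Et at 0° (eclipsed): SH(0°)/Et(0°) eclipsed 2.8; H(120°)/Cl(120°) eclipsed 1.4; I(240°)/iPr(240°) eclipsed 4.3 → 8.5 kcal/mol.
Et at 60° (staggered): SH(0°)/Et(60°) gauche 0.8; SH(0°)/iPr(300°) gauche 0.9; I(240°)/Cl(180°) gauche 0.9; I(240°)/iPr(300°) gauche 1.1 → 3.7 kcal/mol.
Et at 120° (eclipsed): SH(0°)/iPr(0°) eclipsed 3.2; H(120°)/Et(120°) eclipsed 1.7; I(240°)/Cl(240°) eclipsed 2.8 → 7.7 kcal/mol.
Et at 180° (staggered): SH(0°)/Cl(300°) gauche 0.6; SH(0°)/iPr(60°) gauche 0.9; I(240°)/Et(180°) gauche 0.9; I(240°)/Cl(300°) gauche 0.9 → 3.3 kcal/mol.
Et at 240° (eclipsed): SH(0°)/Cl(0°) eclipsed 2.8; H(120°)/iPr(120°) eclipsed 2.0; I(240°)/Et(240°) eclipsed 3.6 → 8.4 kcal/mol.
Et at 300° (staggered): SH(0°)/Et(300°) gauche 0.8; SH(0°)/Cl(60°) gauche 0.6; I(240°)/Et(300°) gauche 0.9; I(240°)/iPr(180°) gauche 1.1 → 3.4 kcal/mol.
The maximum (8.5 kcal/mol) occurs with Et at 0°.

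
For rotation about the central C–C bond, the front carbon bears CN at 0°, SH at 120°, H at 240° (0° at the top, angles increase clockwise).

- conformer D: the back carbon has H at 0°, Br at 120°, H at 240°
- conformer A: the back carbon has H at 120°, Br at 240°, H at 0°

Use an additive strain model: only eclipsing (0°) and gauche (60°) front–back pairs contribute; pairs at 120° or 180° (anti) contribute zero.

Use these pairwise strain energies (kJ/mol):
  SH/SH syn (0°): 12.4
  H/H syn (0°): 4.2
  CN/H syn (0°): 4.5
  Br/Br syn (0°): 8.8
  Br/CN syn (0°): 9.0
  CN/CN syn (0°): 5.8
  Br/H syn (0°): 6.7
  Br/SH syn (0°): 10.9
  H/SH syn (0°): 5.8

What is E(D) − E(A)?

+2.6 kJ/mol

D (eclipsed): CN–H eclipsed, SH–Br eclipsed, H–H eclipsed; 4.5 + 10.9 + 4.2 = 19.6 kJ/mol.
A (eclipsed): CN–H eclipsed, SH–H eclipsed, H–Br eclipsed; 4.5 + 5.8 + 6.7 = 17.0 kJ/mol.
E(D) − E(A) = 19.6 − 17.0 = +2.6 kJ/mol.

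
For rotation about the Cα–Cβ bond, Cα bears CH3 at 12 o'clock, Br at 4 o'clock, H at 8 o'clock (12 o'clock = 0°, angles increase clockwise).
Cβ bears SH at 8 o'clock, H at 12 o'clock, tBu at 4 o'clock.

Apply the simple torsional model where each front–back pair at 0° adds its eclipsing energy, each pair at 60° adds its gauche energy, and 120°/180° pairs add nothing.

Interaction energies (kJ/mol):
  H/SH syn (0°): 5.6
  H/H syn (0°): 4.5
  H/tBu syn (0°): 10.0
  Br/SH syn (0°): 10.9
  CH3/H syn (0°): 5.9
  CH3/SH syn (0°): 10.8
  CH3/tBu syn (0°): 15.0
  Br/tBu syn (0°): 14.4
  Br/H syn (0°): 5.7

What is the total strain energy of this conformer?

This conformer (eclipsed): CH3–H eclipsed, Br–tBu eclipsed, H–SH eclipsed; 5.9 + 14.4 + 5.6 = 25.9 kJ/mol.

25.9 kJ/mol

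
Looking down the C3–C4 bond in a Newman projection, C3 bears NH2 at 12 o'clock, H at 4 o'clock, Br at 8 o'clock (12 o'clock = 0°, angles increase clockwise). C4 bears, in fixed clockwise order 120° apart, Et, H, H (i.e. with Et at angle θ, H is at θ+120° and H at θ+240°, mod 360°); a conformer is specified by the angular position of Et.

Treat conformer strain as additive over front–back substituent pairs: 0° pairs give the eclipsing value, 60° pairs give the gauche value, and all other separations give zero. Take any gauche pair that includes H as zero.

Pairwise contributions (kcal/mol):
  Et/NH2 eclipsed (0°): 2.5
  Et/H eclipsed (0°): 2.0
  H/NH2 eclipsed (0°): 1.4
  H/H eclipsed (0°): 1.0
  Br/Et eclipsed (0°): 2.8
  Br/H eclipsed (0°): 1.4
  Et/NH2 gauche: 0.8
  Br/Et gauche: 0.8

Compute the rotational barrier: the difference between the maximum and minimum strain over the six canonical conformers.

Et at 0° (eclipsed): NH2–Et eclipsed, H–H eclipsed, Br–H eclipsed; 2.5 + 1.0 + 1.4 = 4.9 kcal/mol.
Et at 60° (staggered): NH2–Et gauche; 0.8 = 0.8 kcal/mol.
Et at 120° (eclipsed): NH2–H eclipsed, H–Et eclipsed, Br–H eclipsed; 1.4 + 2.0 + 1.4 = 4.8 kcal/mol.
Et at 180° (staggered): Br–Et gauche; 0.8 = 0.8 kcal/mol.
Et at 240° (eclipsed): NH2–H eclipsed, H–H eclipsed, Br–Et eclipsed; 1.4 + 1.0 + 2.8 = 5.2 kcal/mol.
Et at 300° (staggered): NH2–Et gauche, Br–Et gauche; 0.8 + 0.8 = 1.6 kcal/mol.
Max at 240° (5.2 kcal/mol), min at 60° (0.8 kcal/mol); barrier = 4.4 kcal/mol.

4.4 kcal/mol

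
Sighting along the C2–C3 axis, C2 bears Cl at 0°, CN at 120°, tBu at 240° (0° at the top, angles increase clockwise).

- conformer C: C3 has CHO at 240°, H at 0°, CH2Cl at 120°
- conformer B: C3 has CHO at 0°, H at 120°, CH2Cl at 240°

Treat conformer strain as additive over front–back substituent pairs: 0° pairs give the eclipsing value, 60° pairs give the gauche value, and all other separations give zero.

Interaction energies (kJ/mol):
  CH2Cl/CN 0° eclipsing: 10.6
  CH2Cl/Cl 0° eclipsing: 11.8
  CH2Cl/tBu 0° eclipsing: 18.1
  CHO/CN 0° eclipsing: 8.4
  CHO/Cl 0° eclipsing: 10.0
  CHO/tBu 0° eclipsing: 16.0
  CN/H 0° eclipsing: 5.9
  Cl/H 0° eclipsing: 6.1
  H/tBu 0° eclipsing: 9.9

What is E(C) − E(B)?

-1.3 kJ/mol

C (eclipsed): Cl–H eclipsed, CN–CH2Cl eclipsed, tBu–CHO eclipsed; 6.1 + 10.6 + 16.0 = 32.7 kJ/mol.
B (eclipsed): Cl–CHO eclipsed, CN–H eclipsed, tBu–CH2Cl eclipsed; 10.0 + 5.9 + 18.1 = 34.0 kJ/mol.
E(C) − E(B) = 32.7 − 34.0 = -1.3 kJ/mol.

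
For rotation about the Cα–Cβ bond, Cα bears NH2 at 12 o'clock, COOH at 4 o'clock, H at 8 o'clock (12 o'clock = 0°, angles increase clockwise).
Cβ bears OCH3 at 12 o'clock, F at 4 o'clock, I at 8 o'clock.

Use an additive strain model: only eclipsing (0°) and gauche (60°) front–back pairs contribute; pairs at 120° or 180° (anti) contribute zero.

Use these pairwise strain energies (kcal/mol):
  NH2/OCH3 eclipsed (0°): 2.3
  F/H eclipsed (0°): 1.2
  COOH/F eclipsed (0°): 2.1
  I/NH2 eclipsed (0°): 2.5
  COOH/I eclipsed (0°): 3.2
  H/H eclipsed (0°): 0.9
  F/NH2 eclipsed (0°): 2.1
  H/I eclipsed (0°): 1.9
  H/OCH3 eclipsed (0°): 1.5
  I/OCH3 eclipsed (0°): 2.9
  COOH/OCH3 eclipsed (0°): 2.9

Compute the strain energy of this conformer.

This conformer is eclipsed. NH2 at 0° is eclipsed with OCH3 at 0° (2.3); COOH at 120° is eclipsed with F at 120° (2.1); H at 240° is eclipsed with I at 240° (1.9). Total 6.3 kcal/mol.

6.3 kcal/mol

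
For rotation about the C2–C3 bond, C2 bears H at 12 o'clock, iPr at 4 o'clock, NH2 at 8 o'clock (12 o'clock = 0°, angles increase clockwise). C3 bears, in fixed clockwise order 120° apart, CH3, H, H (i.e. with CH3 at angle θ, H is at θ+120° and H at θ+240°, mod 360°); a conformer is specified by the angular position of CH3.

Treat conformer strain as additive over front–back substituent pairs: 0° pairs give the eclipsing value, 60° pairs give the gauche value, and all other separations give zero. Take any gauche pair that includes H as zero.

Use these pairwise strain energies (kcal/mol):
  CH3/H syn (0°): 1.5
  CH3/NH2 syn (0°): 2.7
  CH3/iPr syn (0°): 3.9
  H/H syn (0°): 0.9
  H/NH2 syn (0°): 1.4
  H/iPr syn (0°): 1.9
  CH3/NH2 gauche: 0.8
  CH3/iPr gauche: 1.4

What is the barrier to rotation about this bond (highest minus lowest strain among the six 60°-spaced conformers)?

CH3 at 0° (eclipsed): H(0°)/CH3(0°) eclipsed 1.5; iPr(120°)/H(120°) eclipsed 1.9; NH2(240°)/H(240°) eclipsed 1.4 → 4.8 kcal/mol.
CH3 at 60° (staggered): iPr(120°)/CH3(60°) gauche 1.4 → 1.4 kcal/mol.
CH3 at 120° (eclipsed): H(0°)/H(0°) eclipsed 0.9; iPr(120°)/CH3(120°) eclipsed 3.9; NH2(240°)/H(240°) eclipsed 1.4 → 6.2 kcal/mol.
CH3 at 180° (staggered): iPr(120°)/CH3(180°) gauche 1.4; NH2(240°)/CH3(180°) gauche 0.8 → 2.2 kcal/mol.
CH3 at 240° (eclipsed): H(0°)/H(0°) eclipsed 0.9; iPr(120°)/H(120°) eclipsed 1.9; NH2(240°)/CH3(240°) eclipsed 2.7 → 5.5 kcal/mol.
CH3 at 300° (staggered): NH2(240°)/CH3(300°) gauche 0.8 → 0.8 kcal/mol.
Max at 120° (6.2 kcal/mol), min at 300° (0.8 kcal/mol); barrier = 5.4 kcal/mol.

5.4 kcal/mol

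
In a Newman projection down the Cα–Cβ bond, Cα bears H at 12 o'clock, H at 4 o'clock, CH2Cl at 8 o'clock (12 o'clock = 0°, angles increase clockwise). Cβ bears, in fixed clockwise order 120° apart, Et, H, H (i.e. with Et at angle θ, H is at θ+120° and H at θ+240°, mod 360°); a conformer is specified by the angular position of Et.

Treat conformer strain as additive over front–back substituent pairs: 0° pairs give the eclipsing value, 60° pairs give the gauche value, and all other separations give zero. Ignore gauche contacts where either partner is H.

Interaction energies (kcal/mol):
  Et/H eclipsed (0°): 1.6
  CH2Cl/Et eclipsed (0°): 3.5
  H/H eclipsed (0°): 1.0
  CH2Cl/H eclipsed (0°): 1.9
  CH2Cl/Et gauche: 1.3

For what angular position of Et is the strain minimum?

Et at 0° (eclipsed): H–Et eclipsed, H–H eclipsed, CH2Cl–H eclipsed; 1.6 + 1.0 + 1.9 = 4.5 kcal/mol.
Et at 60° (staggered): no non-H gauche contacts → 0.0 kcal/mol.
Et at 120° (eclipsed): H–H eclipsed, H–Et eclipsed, CH2Cl–H eclipsed; 1.0 + 1.6 + 1.9 = 4.5 kcal/mol.
Et at 180° (staggered): CH2Cl–Et gauche; 1.3 = 1.3 kcal/mol.
Et at 240° (eclipsed): H–H eclipsed, H–H eclipsed, CH2Cl–Et eclipsed; 1.0 + 1.0 + 3.5 = 5.5 kcal/mol.
Et at 300° (staggered): CH2Cl–Et gauche; 1.3 = 1.3 kcal/mol.
The minimum (0.0 kcal/mol) occurs with Et at 60°.

60°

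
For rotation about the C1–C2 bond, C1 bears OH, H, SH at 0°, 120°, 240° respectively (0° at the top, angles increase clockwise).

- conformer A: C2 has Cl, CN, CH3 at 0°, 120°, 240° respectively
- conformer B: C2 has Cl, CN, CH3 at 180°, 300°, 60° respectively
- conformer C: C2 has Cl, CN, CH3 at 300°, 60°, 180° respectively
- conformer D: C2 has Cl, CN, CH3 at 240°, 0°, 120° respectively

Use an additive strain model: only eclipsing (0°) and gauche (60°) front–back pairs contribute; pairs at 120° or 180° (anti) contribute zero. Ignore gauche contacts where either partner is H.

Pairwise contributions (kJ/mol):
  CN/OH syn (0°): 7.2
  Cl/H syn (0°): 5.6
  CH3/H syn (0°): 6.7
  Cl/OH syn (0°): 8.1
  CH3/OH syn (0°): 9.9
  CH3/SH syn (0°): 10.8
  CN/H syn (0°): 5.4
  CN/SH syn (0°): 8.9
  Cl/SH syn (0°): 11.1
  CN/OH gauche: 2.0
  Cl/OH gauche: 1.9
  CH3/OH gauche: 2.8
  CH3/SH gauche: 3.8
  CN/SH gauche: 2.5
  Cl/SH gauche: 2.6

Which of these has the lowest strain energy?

A (eclipsed): OH–Cl eclipsed, H–CN eclipsed, SH–CH3 eclipsed; 8.1 + 5.4 + 10.8 = 24.3 kJ/mol.
B (staggered): OH–CN gauche, OH–CH3 gauche, SH–Cl gauche, SH–CN gauche; 2.0 + 2.8 + 2.6 + 2.5 = 9.9 kJ/mol.
C (staggered): OH–Cl gauche, OH–CN gauche, SH–Cl gauche, SH–CH3 gauche; 1.9 + 2.0 + 2.6 + 3.8 = 10.3 kJ/mol.
D (eclipsed): OH–CN eclipsed, H–CH3 eclipsed, SH–Cl eclipsed; 7.2 + 6.7 + 11.1 = 25.0 kJ/mol.
B has the lowest total (9.9 kJ/mol).

B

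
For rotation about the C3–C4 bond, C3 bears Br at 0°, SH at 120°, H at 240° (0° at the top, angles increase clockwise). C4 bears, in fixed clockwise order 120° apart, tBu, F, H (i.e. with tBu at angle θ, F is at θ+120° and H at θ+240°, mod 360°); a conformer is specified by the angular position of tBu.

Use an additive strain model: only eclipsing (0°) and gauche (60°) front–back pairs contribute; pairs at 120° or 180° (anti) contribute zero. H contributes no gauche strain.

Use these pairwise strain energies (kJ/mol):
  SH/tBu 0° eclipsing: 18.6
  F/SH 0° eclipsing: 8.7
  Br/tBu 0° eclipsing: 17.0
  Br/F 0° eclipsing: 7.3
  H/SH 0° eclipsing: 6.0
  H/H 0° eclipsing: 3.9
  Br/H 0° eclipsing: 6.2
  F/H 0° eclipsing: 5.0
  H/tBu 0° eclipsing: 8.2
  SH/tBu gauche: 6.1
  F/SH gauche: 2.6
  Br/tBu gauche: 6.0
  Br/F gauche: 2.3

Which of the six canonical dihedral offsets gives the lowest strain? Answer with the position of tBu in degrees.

180°

tBu at 0° (eclipsed): Br(0°)/tBu(0°) eclipsed 17.0; SH(120°)/F(120°) eclipsed 8.7; H(240°)/H(240°) eclipsed 3.9 → 29.6 kJ/mol.
tBu at 60° (staggered): Br(0°)/tBu(60°) gauche 6.0; SH(120°)/tBu(60°) gauche 6.1; SH(120°)/F(180°) gauche 2.6 → 14.7 kJ/mol.
tBu at 120° (eclipsed): Br(0°)/H(0°) eclipsed 6.2; SH(120°)/tBu(120°) eclipsed 18.6; H(240°)/F(240°) eclipsed 5.0 → 29.8 kJ/mol.
tBu at 180° (staggered): Br(0°)/F(300°) gauche 2.3; SH(120°)/tBu(180°) gauche 6.1 → 8.4 kJ/mol.
tBu at 240° (eclipsed): Br(0°)/F(0°) eclipsed 7.3; SH(120°)/H(120°) eclipsed 6.0; H(240°)/tBu(240°) eclipsed 8.2 → 21.5 kJ/mol.
tBu at 300° (staggered): Br(0°)/tBu(300°) gauche 6.0; Br(0°)/F(60°) gauche 2.3; SH(120°)/F(60°) gauche 2.6 → 10.9 kJ/mol.
The minimum (8.4 kJ/mol) occurs with tBu at 180°.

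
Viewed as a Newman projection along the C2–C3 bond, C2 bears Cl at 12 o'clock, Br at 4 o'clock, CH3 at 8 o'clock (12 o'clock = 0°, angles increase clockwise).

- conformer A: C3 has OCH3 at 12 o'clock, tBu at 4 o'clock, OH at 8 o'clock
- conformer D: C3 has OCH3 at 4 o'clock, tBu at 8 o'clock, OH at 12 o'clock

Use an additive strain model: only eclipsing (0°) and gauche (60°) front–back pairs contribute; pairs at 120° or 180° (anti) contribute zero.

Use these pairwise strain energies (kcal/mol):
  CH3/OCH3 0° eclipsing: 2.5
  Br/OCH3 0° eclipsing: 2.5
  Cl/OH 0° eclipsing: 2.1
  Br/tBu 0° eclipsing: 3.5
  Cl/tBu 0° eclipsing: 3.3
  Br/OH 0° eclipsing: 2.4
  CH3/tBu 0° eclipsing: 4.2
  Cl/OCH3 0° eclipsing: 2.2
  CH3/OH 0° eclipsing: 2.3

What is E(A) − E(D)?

-0.8 kcal/mol

A (eclipsed): Cl–OCH3 eclipsed, Br–tBu eclipsed, CH3–OH eclipsed; 2.2 + 3.5 + 2.3 = 8.0 kcal/mol.
D (eclipsed): Cl–OH eclipsed, Br–OCH3 eclipsed, CH3–tBu eclipsed; 2.1 + 2.5 + 4.2 = 8.8 kcal/mol.
E(A) − E(D) = 8.0 − 8.8 = -0.8 kcal/mol.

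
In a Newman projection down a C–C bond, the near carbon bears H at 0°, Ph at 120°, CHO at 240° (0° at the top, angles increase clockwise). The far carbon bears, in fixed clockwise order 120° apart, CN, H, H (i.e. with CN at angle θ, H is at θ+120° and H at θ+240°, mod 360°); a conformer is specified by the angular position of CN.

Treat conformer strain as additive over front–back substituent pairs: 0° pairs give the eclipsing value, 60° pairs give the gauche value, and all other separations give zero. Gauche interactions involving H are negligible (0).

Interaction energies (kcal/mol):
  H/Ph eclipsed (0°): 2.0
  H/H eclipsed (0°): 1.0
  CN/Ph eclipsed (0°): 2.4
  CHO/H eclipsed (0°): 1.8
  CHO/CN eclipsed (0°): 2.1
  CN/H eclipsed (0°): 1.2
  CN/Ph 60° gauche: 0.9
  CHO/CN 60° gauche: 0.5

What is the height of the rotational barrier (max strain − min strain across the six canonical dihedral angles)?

4.7 kcal/mol

CN at 0° (eclipsed): H–CN eclipsed, Ph–H eclipsed, CHO–H eclipsed; 1.2 + 2.0 + 1.8 = 5.0 kcal/mol.
CN at 60° (staggered): Ph–CN gauche; 0.9 = 0.9 kcal/mol.
CN at 120° (eclipsed): H–H eclipsed, Ph–CN eclipsed, CHO–H eclipsed; 1.0 + 2.4 + 1.8 = 5.2 kcal/mol.
CN at 180° (staggered): Ph–CN gauche, CHO–CN gauche; 0.9 + 0.5 = 1.4 kcal/mol.
CN at 240° (eclipsed): H–H eclipsed, Ph–H eclipsed, CHO–CN eclipsed; 1.0 + 2.0 + 2.1 = 5.1 kcal/mol.
CN at 300° (staggered): CHO–CN gauche; 0.5 = 0.5 kcal/mol.
Max at 120° (5.2 kcal/mol), min at 300° (0.5 kcal/mol); barrier = 4.7 kcal/mol.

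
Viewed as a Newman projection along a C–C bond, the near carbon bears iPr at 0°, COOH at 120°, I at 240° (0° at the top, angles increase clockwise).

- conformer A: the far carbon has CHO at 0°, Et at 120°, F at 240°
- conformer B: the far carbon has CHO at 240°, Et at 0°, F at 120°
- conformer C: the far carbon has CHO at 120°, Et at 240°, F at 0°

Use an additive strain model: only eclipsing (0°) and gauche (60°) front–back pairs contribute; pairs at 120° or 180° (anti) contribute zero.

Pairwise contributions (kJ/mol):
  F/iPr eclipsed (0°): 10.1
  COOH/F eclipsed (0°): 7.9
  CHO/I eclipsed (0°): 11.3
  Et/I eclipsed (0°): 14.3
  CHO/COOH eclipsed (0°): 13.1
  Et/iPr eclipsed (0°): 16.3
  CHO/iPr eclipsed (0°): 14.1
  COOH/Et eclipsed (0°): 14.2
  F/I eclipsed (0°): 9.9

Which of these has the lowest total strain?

A (eclipsed): iPr(0°)/CHO(0°) eclipsed 14.1; COOH(120°)/Et(120°) eclipsed 14.2; I(240°)/F(240°) eclipsed 9.9 → 38.2 kJ/mol.
B (eclipsed): iPr(0°)/Et(0°) eclipsed 16.3; COOH(120°)/F(120°) eclipsed 7.9; I(240°)/CHO(240°) eclipsed 11.3 → 35.5 kJ/mol.
C (eclipsed): iPr(0°)/F(0°) eclipsed 10.1; COOH(120°)/CHO(120°) eclipsed 13.1; I(240°)/Et(240°) eclipsed 14.3 → 37.5 kJ/mol.
B has the lowest total (35.5 kJ/mol).

B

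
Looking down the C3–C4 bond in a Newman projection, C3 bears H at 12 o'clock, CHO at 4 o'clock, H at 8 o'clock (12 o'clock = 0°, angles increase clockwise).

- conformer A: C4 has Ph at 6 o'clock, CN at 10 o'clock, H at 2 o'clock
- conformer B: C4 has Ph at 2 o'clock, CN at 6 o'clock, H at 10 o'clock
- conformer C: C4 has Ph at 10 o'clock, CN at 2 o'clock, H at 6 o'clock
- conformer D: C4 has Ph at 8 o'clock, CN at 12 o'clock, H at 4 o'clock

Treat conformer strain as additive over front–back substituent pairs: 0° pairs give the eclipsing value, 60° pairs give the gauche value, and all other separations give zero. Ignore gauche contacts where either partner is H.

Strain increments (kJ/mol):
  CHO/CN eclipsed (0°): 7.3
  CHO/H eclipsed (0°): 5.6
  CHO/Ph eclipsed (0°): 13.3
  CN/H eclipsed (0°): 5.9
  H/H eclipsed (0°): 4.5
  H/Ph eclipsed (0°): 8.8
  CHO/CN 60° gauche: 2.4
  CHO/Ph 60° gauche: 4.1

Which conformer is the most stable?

C

A (staggered): CHO–Ph gauche; 4.1 = 4.1 kJ/mol.
B (staggered): CHO–Ph gauche, CHO–CN gauche; 4.1 + 2.4 = 6.5 kJ/mol.
C (staggered): CHO–CN gauche; 2.4 = 2.4 kJ/mol.
D (eclipsed): H–CN eclipsed, CHO–H eclipsed, H–Ph eclipsed; 5.9 + 5.6 + 8.8 = 20.3 kJ/mol.
C has the lowest total (2.4 kJ/mol).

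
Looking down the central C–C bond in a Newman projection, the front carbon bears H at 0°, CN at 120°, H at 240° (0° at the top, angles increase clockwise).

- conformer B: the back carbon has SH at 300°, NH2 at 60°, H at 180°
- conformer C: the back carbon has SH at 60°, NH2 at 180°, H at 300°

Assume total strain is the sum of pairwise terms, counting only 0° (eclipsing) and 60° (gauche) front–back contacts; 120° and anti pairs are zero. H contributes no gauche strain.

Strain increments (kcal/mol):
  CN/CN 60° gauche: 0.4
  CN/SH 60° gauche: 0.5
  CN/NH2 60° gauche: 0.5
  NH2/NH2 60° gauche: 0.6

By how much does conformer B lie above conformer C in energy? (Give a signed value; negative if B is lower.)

-0.5 kcal/mol

B (staggered): CN(120°)/NH2(60°) gauche 0.5 → 0.5 kcal/mol.
C (staggered): CN(120°)/SH(60°) gauche 0.5; CN(120°)/NH2(180°) gauche 0.5 → 1.0 kcal/mol.
E(B) − E(C) = 0.5 − 1.0 = -0.5 kcal/mol.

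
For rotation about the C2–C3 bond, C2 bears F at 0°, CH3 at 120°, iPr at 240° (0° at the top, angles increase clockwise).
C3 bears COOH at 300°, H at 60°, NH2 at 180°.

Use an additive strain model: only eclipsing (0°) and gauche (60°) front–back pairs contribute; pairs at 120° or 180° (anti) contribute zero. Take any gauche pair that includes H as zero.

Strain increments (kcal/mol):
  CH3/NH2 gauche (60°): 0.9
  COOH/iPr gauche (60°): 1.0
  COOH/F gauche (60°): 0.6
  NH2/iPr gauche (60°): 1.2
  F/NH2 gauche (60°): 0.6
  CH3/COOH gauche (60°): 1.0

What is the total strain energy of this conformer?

3.7 kcal/mol

This conformer (staggered): F(0°)/COOH(300°) gauche 0.6; CH3(120°)/NH2(180°) gauche 0.9; iPr(240°)/COOH(300°) gauche 1.0; iPr(240°)/NH2(180°) gauche 1.2 → 3.7 kcal/mol.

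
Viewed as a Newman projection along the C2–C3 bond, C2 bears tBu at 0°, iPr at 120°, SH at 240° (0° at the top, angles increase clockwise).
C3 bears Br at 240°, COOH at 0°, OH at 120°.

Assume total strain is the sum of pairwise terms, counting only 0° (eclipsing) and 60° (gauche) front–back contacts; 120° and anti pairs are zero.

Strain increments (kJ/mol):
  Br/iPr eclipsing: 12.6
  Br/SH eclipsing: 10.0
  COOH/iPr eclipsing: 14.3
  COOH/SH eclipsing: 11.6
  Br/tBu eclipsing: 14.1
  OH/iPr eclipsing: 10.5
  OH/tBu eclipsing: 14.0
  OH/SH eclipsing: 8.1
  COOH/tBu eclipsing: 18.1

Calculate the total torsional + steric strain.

This conformer (eclipsed): tBu–COOH eclipsed, iPr–OH eclipsed, SH–Br eclipsed; 18.1 + 10.5 + 10.0 = 38.6 kJ/mol.

38.6 kJ/mol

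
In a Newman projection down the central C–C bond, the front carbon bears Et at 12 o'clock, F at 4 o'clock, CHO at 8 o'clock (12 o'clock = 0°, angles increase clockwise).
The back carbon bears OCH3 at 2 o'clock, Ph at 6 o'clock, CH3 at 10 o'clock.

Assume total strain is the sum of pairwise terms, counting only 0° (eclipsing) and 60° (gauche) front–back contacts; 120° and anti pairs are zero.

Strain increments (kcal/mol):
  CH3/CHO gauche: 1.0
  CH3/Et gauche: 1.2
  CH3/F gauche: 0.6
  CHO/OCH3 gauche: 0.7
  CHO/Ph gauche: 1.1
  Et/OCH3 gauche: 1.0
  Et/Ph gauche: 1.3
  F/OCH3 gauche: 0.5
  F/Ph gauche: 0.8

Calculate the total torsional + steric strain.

5.6 kcal/mol

This conformer is staggered. Et at 0° is gauche with OCH3 at 60° (1.0); Et at 0° is gauche with CH3 at 300° (1.2); F at 120° is gauche with OCH3 at 60° (0.5); F at 120° is gauche with Ph at 180° (0.8); CHO at 240° is gauche with Ph at 180° (1.1); CHO at 240° is gauche with CH3 at 300° (1.0). Total 5.6 kcal/mol.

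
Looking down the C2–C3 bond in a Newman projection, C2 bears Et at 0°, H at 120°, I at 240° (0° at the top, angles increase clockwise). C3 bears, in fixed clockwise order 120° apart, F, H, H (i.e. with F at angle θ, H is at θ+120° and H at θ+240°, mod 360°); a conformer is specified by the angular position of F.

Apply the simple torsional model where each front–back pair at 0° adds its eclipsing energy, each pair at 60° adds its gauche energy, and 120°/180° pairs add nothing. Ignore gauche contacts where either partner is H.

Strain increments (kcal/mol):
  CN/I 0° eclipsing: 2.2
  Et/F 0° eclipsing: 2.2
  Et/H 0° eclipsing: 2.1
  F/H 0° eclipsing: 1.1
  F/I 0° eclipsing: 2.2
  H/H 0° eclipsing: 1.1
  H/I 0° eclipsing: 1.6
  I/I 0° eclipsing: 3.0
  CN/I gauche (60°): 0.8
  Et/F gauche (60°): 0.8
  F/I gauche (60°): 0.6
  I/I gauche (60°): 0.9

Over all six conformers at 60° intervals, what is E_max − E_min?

F at 0° (eclipsed): Et(0°)/F(0°) eclipsed 2.2; H(120°)/H(120°) eclipsed 1.1; I(240°)/H(240°) eclipsed 1.6 → 4.9 kcal/mol.
F at 60° (staggered): Et(0°)/F(60°) gauche 0.8 → 0.8 kcal/mol.
F at 120° (eclipsed): Et(0°)/H(0°) eclipsed 2.1; H(120°)/F(120°) eclipsed 1.1; I(240°)/H(240°) eclipsed 1.6 → 4.8 kcal/mol.
F at 180° (staggered): I(240°)/F(180°) gauche 0.6 → 0.6 kcal/mol.
F at 240° (eclipsed): Et(0°)/H(0°) eclipsed 2.1; H(120°)/H(120°) eclipsed 1.1; I(240°)/F(240°) eclipsed 2.2 → 5.4 kcal/mol.
F at 300° (staggered): Et(0°)/F(300°) gauche 0.8; I(240°)/F(300°) gauche 0.6 → 1.4 kcal/mol.
Max at 240° (5.4 kcal/mol), min at 180° (0.6 kcal/mol); barrier = 4.8 kcal/mol.

4.8 kcal/mol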